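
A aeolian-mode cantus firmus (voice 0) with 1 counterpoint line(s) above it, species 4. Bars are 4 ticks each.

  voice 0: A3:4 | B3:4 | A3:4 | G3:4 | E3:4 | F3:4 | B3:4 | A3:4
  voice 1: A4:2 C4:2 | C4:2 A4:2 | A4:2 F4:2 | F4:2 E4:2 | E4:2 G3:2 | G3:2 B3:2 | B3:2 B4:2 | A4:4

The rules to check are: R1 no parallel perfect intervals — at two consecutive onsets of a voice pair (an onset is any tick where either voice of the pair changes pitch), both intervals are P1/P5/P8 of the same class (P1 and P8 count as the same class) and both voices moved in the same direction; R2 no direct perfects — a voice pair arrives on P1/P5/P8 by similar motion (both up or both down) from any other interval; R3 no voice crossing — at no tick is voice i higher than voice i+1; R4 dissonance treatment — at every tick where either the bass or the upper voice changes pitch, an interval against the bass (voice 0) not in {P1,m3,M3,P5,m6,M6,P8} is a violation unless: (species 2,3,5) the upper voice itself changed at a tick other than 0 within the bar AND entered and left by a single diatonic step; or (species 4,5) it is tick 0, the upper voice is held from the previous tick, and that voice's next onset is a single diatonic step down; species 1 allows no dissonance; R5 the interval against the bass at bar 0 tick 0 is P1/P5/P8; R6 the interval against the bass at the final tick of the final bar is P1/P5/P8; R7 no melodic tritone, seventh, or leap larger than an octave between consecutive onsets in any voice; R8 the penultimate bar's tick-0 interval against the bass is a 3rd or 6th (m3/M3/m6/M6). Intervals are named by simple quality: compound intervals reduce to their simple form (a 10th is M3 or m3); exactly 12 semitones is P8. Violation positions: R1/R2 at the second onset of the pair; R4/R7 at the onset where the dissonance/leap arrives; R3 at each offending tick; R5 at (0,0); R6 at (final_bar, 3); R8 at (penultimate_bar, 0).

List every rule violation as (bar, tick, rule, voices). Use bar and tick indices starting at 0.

(1, 0, R4, (0, 1))
(1, 2, R4, (0, 1))
(5, 0, R4, (0, 1))
(5, 2, R4, (0, 1))
(6, 0, R7, (0,))
(6, 0, R8, (0, 1))
(7, 0, R1, (0, 1))

bar 0: v0=A3 v1=A4 downbeat P8
bar 1: v0=B3 v1=C4 downbeat m2
bar 2: v0=A3 v1=A4 downbeat P8
bar 3: v0=G3 v1=F4 downbeat m7
bar 4: v0=E3 v1=E4 downbeat P8
bar 5: v0=F3 v1=G3 downbeat M2
bar 6: v0=B3 v1=B3 downbeat P1
bar 7: v0=A3 v1=A4 downbeat P8
  -> R4 @ bar 1 tick 0 v(0, 1): B3/C4 m2 untreated
  -> R4 @ bar 1 tick 2 v(0, 1): B3/A4 m7 untreated
  -> R4 @ bar 5 tick 0 v(0, 1): F3/G3 M2 untreated
  -> R4 @ bar 5 tick 2 v(0, 1): F3/B3 TT untreated
  -> R7 @ bar 6 tick 0 v(0,): F3->B3 leap 6st
  -> R8 @ bar 6 tick 0 v(0, 1): penult P1 not 3rd/6th
  -> R1 @ bar 7 tick 0 v(0, 1): B3/B4 P8 -> A3/A4 P8 similar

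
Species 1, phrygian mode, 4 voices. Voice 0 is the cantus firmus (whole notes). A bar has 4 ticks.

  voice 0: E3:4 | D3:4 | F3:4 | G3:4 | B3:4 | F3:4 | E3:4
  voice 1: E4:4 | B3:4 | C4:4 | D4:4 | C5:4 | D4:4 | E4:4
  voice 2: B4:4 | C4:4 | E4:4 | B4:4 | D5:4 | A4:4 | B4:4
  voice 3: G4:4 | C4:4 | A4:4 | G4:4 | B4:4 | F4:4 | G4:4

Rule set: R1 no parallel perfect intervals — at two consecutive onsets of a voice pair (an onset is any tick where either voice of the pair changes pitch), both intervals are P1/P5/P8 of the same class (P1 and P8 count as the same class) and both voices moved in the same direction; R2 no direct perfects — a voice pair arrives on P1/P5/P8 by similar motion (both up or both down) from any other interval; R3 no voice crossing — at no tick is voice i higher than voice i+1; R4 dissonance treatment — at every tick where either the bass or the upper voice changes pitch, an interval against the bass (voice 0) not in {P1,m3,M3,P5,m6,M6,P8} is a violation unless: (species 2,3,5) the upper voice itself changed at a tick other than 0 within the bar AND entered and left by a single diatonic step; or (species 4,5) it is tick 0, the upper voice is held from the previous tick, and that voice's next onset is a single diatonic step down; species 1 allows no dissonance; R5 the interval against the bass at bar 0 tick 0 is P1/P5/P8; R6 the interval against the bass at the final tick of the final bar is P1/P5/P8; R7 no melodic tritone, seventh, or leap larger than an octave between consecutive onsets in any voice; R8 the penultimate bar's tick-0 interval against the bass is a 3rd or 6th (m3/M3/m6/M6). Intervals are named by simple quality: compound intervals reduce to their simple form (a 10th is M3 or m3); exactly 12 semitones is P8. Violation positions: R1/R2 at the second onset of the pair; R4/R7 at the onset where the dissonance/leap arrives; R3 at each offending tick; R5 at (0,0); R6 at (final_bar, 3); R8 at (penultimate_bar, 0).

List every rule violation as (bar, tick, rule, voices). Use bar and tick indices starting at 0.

bar 0: v0=E3 v1=E4 v2=B4 v3=G4 downbeat m3
bar 1: v0=D3 v1=B3 v2=C4 v3=C4 downbeat m7
bar 2: v0=F3 v1=C4 v2=E4 v3=A4 downbeat M3
bar 3: v0=G3 v1=D4 v2=B4 v3=G4 downbeat P8
bar 4: v0=B3 v1=C5 v2=D5 v3=B4 downbeat P8
bar 5: v0=F3 v1=D4 v2=A4 v3=F4 downbeat P8
bar 6: v0=E3 v1=E4 v2=B4 v3=G4 downbeat m3
  -> R3 @ bar 0 tick 0 v(2, 3): B4 above G4
  -> R5 @ bar 0 tick 0 v(0, 3): opens on m3
  -> R3 @ bar 0 tick 1 v(2, 3): B4 above G4
  -> R3 @ bar 0 tick 2 v(2, 3): B4 above G4
  -> R3 @ bar 0 tick 3 v(2, 3): B4 above G4
  -> R2 @ bar 1 tick 0 v(2, 3): B4/G4 M3 -> C4/C4 P1 similar
  -> R4 @ bar 1 tick 0 v(0, 2): D3/C4 m7 untreated
  -> R4 @ bar 1 tick 0 v(0, 3): D3/C4 m7 untreated
  -> R7 @ bar 1 tick 0 v(2,): B4->C4 leap 11st
  -> R2 @ bar 2 tick 0 v(0, 1): D3/B3 M6 -> F3/C4 P5 similar
  -> R4 @ bar 2 tick 0 v(0, 2): F3/E4 M7 untreated
  -> R1 @ bar 3 tick 0 v(0, 1): F3/C4 P5 -> G3/D4 P5 similar
  -> R3 @ bar 3 tick 0 v(2, 3): B4 above G4
  -> R3 @ bar 3 tick 1 v(2, 3): B4 above G4
  -> R3 @ bar 3 tick 2 v(2, 3): B4 above G4
  -> R3 @ bar 3 tick 3 v(2, 3): B4 above G4
  -> R1 @ bar 4 tick 0 v(0, 3): G3/G4 P8 -> B3/B4 P8 similar
  -> R3 @ bar 4 tick 0 v(2, 3): D5 above B4
  -> R4 @ bar 4 tick 0 v(0, 1): B3/C5 m2 untreated
  -> R7 @ bar 4 tick 0 v(1,): D4->C5 leap 10st
  -> R3 @ bar 4 tick 1 v(2, 3): D5 above B4
  -> R3 @ bar 4 tick 2 v(2, 3): D5 above B4
  -> R3 @ bar 4 tick 3 v(2, 3): D5 above B4
  -> R1 @ bar 5 tick 0 v(0, 3): B3/B4 P8 -> F3/F4 P8 similar
  -> R2 @ bar 5 tick 0 v(1, 2): C5/D5 M2 -> D4/A4 P5 similar
  -> R3 @ bar 5 tick 0 v(2, 3): A4 above F4
  -> R7 @ bar 5 tick 0 v(0,): B3->F3 leap 6st
  -> R7 @ bar 5 tick 0 v(1,): C5->D4 leap 10st
  -> R7 @ bar 5 tick 0 v(3,): B4->F4 leap 6st
  -> R8 @ bar 5 tick 0 v(0, 3): penult P8 not 3rd/6th
  -> R3 @ bar 5 tick 1 v(2, 3): A4 above F4
  -> R3 @ bar 5 tick 2 v(2, 3): A4 above F4
  -> R3 @ bar 5 tick 3 v(2, 3): A4 above F4
  -> R1 @ bar 6 tick 0 v(1, 2): D4/A4 P5 -> E4/B4 P5 similar
  -> R3 @ bar 6 tick 0 v(2, 3): B4 above G4
  -> R3 @ bar 6 tick 1 v(2, 3): B4 above G4
  -> R3 @ bar 6 tick 2 v(2, 3): B4 above G4
  -> R3 @ bar 6 tick 3 v(2, 3): B4 above G4
  -> R6 @ bar 6 tick 3 v(0, 3): closes on m3

(0, 0, R3, (2, 3))
(0, 0, R5, (0, 3))
(0, 1, R3, (2, 3))
(0, 2, R3, (2, 3))
(0, 3, R3, (2, 3))
(1, 0, R2, (2, 3))
(1, 0, R4, (0, 2))
(1, 0, R4, (0, 3))
(1, 0, R7, (2,))
(2, 0, R2, (0, 1))
(2, 0, R4, (0, 2))
(3, 0, R1, (0, 1))
(3, 0, R3, (2, 3))
(3, 1, R3, (2, 3))
(3, 2, R3, (2, 3))
(3, 3, R3, (2, 3))
(4, 0, R1, (0, 3))
(4, 0, R3, (2, 3))
(4, 0, R4, (0, 1))
(4, 0, R7, (1,))
(4, 1, R3, (2, 3))
(4, 2, R3, (2, 3))
(4, 3, R3, (2, 3))
(5, 0, R1, (0, 3))
(5, 0, R2, (1, 2))
(5, 0, R3, (2, 3))
(5, 0, R7, (0,))
(5, 0, R7, (1,))
(5, 0, R7, (3,))
(5, 0, R8, (0, 3))
(5, 1, R3, (2, 3))
(5, 2, R3, (2, 3))
(5, 3, R3, (2, 3))
(6, 0, R1, (1, 2))
(6, 0, R3, (2, 3))
(6, 1, R3, (2, 3))
(6, 2, R3, (2, 3))
(6, 3, R3, (2, 3))
(6, 3, R6, (0, 3))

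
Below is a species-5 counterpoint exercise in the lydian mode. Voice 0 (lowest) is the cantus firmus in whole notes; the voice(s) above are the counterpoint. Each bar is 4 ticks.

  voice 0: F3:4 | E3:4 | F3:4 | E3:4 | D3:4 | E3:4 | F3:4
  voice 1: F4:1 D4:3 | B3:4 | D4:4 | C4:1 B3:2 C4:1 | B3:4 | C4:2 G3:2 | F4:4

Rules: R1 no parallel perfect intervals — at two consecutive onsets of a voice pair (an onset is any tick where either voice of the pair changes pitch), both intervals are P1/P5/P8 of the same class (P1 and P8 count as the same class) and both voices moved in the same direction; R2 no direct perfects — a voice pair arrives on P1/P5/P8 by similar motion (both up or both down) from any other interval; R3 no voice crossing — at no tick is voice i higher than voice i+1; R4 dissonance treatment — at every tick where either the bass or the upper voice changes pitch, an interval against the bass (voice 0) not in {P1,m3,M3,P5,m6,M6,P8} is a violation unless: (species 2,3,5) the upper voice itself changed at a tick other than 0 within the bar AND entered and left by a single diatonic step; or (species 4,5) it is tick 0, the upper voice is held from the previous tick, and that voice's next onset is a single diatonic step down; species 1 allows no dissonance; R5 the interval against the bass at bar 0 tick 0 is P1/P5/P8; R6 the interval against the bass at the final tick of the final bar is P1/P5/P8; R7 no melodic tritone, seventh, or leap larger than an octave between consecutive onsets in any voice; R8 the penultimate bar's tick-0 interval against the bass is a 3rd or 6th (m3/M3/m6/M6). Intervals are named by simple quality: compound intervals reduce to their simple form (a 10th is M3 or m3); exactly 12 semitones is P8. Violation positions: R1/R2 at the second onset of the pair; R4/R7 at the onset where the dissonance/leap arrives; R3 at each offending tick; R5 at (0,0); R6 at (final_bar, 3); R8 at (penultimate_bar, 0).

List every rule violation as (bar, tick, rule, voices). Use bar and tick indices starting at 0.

bar 0: v0=F3 v1=F4 downbeat P8
bar 1: v0=E3 v1=B3 downbeat P5
bar 2: v0=F3 v1=D4 downbeat M6
bar 3: v0=E3 v1=C4 downbeat m6
bar 4: v0=D3 v1=B3 downbeat M6
bar 5: v0=E3 v1=C4 downbeat m6
bar 6: v0=F3 v1=F4 downbeat P8
  -> R2 @ bar 1 tick 0 v(0, 1): F3/D4 M6 -> E3/B3 P5 similar
  -> R2 @ bar 6 tick 0 v(0, 1): E3/G3 m3 -> F3/F4 P8 similar
  -> R7 @ bar 6 tick 0 v(1,): G3->F4 leap 10st

(1, 0, R2, (0, 1))
(6, 0, R2, (0, 1))
(6, 0, R7, (1,))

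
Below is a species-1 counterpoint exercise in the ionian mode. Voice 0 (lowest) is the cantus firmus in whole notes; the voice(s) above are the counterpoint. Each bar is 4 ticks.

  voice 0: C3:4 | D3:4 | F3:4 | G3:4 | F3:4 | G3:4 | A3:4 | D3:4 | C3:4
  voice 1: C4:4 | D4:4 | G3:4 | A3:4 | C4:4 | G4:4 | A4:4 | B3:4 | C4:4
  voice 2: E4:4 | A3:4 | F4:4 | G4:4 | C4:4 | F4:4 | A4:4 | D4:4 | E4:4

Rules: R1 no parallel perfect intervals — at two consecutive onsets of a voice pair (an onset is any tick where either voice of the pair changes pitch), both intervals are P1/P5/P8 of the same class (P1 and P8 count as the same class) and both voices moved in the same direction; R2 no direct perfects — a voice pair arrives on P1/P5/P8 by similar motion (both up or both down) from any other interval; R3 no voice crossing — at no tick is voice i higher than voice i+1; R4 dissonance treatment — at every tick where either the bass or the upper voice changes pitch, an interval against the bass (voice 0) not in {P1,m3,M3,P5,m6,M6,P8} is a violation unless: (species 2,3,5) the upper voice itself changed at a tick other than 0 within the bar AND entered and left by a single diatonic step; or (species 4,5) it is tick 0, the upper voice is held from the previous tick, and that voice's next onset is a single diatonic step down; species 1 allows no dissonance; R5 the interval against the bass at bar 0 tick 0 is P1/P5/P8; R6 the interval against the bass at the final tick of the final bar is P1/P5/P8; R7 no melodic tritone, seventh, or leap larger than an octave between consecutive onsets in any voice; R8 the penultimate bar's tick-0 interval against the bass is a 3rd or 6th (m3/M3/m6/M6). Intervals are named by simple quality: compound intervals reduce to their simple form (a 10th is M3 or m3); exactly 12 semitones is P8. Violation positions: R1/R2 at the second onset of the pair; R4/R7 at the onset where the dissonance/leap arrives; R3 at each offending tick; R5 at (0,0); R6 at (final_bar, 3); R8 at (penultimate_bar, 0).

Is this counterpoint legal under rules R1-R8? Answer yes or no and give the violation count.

bar 0: v0=C3 v1=C4 v2=E4 (M3)
bar 1: v0=D3 v1=D4 v2=A3 (P5)
bar 2: v0=F3 v1=G3 v2=F4 (P8)
bar 3: v0=G3 v1=A3 v2=G4 (P8)
bar 4: v0=F3 v1=C4 v2=C4 (P5)
bar 5: v0=G3 v1=G4 v2=F4 (m7)
bar 6: v0=A3 v1=A4 v2=A4 (P8)
bar 7: v0=D3 v1=B3 v2=D4 (P8)
bar 8: v0=C3 v1=C4 v2=E4 (M3)
  R5 @ bar0.0: opens on M3
  R1 @ bar1.0: C3/C4 P8 -> D3/D4 P8 similar
  R3 @ bar1.0: D4 above A3
  R3 @ bar1.1: D4 above A3
  R3 @ bar1.2: D4 above A3
  R3 @ bar1.3: D4 above A3
  R2 @ bar2.0: D3/A3 P5 -> F3/F4 P8 similar
  R4 @ bar2.0: F3/G3 M2 untreated
  R1 @ bar3.0: F3/F4 P8 -> G3/G4 P8 similar
  R4 @ bar3.0: G3/A3 M2 untreated
  R2 @ bar4.0: G3/G4 P8 -> F3/C4 P5 similar
  R2 @ bar5.0: F3/C4 P5 -> G3/G4 P8 similar
  R3 @ bar5.0: G4 above F4
  R4 @ bar5.0: G3/F4 m7 untreated
  R3 @ bar5.1: G4 above F4
  R3 @ bar5.2: G4 above F4
  R3 @ bar5.3: G4 above F4
  R1 @ bar6.0: G3/G4 P8 -> A3/A4 P8 similar
  R2 @ bar6.0: G3/F4 m7 -> A3/A4 P8 similar
  R2 @ bar6.0: G4/F4 M2 -> A4/A4 P1 similar
  R1 @ bar7.0: A3/A4 P8 -> D3/D4 P8 similar
  R7 @ bar7.0: A4->B3 leap 10st
  R8 @ bar7.0: penult P8 not 3rd/6th
  R6 @ bar8.3: closes on M3

No (24 violations)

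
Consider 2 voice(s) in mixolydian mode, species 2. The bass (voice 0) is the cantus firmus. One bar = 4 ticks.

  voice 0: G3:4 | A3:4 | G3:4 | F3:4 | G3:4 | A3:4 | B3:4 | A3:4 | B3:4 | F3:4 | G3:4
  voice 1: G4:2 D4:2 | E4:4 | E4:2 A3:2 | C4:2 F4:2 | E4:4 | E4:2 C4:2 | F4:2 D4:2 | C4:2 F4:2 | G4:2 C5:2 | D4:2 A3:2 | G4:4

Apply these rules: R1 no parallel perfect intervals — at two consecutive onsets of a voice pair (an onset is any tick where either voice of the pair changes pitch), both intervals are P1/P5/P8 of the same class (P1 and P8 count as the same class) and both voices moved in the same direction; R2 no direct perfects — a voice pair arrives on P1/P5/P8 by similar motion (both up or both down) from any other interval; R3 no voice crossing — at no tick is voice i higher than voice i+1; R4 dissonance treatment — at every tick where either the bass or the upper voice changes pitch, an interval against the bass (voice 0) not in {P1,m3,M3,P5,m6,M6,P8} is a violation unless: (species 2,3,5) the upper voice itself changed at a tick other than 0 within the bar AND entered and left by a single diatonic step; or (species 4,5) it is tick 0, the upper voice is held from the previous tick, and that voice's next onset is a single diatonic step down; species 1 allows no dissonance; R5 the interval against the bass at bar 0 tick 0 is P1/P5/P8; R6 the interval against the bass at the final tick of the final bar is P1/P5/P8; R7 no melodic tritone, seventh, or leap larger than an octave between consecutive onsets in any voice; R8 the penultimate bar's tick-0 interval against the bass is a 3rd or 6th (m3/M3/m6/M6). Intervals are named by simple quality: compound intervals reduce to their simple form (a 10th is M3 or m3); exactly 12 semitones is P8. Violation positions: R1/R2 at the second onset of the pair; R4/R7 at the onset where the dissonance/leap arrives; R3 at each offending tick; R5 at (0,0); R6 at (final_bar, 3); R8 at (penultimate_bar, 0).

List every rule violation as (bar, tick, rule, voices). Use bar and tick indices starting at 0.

(1, 0, R1, (0, 1))
(2, 2, R4, (0, 1))
(6, 0, R4, (0, 1))
(8, 2, R4, (0, 1))
(9, 0, R7, (0,))
(9, 0, R7, (1,))
(10, 0, R2, (0, 1))
(10, 0, R7, (1,))

bar 0: v0=G3 v1=G4 downbeat P8
bar 1: v0=A3 v1=E4 downbeat P5
bar 2: v0=G3 v1=E4 downbeat M6
bar 3: v0=F3 v1=C4 downbeat P5
bar 4: v0=G3 v1=E4 downbeat M6
bar 5: v0=A3 v1=E4 downbeat P5
bar 6: v0=B3 v1=F4 downbeat TT
bar 7: v0=A3 v1=C4 downbeat m3
bar 8: v0=B3 v1=G4 downbeat m6
bar 9: v0=F3 v1=D4 downbeat M6
bar 10: v0=G3 v1=G4 downbeat P8
  -> R1 @ bar 1 tick 0 v(0, 1): G3/D4 P5 -> A3/E4 P5 similar
  -> R4 @ bar 2 tick 2 v(0, 1): G3/A3 M2 untreated
  -> R4 @ bar 6 tick 0 v(0, 1): B3/F4 TT untreated
  -> R4 @ bar 8 tick 2 v(0, 1): B3/C5 m2 untreated
  -> R7 @ bar 9 tick 0 v(0,): B3->F3 leap 6st
  -> R7 @ bar 9 tick 0 v(1,): C5->D4 leap 10st
  -> R2 @ bar 10 tick 0 v(0, 1): F3/A3 M3 -> G3/G4 P8 similar
  -> R7 @ bar 10 tick 0 v(1,): A3->G4 leap 10st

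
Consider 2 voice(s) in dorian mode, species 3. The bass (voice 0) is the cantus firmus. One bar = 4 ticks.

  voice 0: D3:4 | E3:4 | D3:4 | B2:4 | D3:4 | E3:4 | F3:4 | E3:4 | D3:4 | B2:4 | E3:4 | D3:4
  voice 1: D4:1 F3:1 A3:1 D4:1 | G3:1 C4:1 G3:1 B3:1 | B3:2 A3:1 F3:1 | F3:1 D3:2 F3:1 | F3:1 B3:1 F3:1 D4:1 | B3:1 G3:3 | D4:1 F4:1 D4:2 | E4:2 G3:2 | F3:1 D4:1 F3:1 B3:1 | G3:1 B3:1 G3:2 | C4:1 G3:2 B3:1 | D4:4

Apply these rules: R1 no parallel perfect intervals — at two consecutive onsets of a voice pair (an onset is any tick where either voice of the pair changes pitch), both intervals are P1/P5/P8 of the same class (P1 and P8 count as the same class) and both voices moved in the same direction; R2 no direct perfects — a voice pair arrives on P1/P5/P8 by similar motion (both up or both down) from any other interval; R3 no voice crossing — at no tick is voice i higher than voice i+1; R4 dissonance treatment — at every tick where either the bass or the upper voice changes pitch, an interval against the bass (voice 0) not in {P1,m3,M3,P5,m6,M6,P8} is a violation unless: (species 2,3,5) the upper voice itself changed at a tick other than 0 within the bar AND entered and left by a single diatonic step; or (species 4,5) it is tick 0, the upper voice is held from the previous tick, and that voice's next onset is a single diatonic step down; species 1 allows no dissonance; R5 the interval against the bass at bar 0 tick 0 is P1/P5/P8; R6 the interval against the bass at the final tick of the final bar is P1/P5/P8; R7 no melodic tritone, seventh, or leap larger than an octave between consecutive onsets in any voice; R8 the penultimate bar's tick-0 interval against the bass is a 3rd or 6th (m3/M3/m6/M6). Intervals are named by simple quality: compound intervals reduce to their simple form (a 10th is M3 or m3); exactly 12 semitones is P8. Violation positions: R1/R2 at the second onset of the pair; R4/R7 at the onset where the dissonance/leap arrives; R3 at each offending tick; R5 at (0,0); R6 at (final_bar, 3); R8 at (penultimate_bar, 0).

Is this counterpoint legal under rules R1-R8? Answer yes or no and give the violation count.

No (5 violations)

bar 0: v0=D3 v1=D4 (P8)
bar 1: v0=E3 v1=G3 (m3)
bar 2: v0=D3 v1=B3 (M6)
bar 3: v0=B2 v1=F3 (TT)
bar 4: v0=D3 v1=F3 (m3)
bar 5: v0=E3 v1=B3 (P5)
bar 6: v0=F3 v1=D4 (M6)
bar 7: v0=E3 v1=E4 (P8)
bar 8: v0=D3 v1=F3 (m3)
bar 9: v0=B2 v1=G3 (m6)
bar 10: v0=E3 v1=C4 (m6)
bar 11: v0=D3 v1=D4 (P8)
  R4 @ bar3.0: B2/F3 TT untreated
  R4 @ bar3.3: B2/F3 TT untreated
  R7 @ bar4.1: F3->B3 leap 6st
  R7 @ bar4.2: B3->F3 leap 6st
  R7 @ bar8.3: F3->B3 leap 6st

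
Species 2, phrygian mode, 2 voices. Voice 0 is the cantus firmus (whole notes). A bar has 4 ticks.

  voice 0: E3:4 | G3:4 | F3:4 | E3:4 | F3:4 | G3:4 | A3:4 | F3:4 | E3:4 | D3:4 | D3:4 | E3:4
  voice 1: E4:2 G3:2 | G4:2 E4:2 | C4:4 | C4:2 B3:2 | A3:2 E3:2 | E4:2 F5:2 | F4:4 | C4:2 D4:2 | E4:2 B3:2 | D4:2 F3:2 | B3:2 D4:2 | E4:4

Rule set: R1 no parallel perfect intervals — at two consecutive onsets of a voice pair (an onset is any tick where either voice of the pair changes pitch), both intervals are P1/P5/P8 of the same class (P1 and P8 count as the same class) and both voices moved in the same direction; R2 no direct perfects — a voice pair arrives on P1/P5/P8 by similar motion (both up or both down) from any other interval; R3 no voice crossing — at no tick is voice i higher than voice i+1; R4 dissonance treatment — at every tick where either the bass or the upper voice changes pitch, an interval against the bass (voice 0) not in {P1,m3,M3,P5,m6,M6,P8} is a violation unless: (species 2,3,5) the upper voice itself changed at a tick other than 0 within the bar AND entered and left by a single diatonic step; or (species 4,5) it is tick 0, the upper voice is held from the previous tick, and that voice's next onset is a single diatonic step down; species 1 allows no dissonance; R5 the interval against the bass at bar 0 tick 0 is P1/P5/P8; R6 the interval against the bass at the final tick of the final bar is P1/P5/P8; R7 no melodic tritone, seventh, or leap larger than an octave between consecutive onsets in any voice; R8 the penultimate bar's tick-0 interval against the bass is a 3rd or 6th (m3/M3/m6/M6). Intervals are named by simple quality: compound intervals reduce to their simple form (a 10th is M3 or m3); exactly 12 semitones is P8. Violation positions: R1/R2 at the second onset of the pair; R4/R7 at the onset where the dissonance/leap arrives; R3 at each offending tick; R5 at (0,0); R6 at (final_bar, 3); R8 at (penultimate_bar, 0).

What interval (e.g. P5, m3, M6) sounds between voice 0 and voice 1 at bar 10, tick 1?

M6

voice 0=D3 voice 1=B3 -> M6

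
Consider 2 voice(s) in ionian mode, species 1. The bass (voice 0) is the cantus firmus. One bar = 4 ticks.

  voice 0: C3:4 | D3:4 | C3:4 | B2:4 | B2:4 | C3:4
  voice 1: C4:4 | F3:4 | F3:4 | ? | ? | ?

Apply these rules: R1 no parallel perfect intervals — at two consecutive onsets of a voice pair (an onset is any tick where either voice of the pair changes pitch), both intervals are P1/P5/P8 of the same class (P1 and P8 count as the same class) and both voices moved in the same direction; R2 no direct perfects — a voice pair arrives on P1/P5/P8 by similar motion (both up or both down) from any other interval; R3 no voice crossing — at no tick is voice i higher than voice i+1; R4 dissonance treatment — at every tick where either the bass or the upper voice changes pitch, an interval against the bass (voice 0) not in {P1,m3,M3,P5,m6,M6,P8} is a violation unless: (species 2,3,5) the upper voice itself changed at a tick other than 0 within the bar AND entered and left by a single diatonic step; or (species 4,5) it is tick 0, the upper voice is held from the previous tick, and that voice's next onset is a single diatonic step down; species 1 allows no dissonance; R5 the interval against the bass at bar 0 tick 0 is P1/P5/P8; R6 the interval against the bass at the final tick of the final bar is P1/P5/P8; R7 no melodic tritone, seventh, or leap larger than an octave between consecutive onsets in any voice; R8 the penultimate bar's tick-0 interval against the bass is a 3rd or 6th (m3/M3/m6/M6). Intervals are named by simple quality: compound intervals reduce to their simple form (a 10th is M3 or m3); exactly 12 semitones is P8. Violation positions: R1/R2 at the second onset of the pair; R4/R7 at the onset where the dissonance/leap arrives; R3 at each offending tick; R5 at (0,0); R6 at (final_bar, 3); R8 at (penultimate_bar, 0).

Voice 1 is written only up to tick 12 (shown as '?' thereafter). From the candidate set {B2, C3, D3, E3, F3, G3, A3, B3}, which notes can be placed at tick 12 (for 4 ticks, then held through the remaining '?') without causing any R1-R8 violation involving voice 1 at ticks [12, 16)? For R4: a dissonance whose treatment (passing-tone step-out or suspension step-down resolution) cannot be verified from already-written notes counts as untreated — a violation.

B2: violates R2,R7
C3: violates R4
D3: legal
E3: violates R4
F3: violates R4
G3: legal
A3: violates R4
B3: violates R7

{D3, G3}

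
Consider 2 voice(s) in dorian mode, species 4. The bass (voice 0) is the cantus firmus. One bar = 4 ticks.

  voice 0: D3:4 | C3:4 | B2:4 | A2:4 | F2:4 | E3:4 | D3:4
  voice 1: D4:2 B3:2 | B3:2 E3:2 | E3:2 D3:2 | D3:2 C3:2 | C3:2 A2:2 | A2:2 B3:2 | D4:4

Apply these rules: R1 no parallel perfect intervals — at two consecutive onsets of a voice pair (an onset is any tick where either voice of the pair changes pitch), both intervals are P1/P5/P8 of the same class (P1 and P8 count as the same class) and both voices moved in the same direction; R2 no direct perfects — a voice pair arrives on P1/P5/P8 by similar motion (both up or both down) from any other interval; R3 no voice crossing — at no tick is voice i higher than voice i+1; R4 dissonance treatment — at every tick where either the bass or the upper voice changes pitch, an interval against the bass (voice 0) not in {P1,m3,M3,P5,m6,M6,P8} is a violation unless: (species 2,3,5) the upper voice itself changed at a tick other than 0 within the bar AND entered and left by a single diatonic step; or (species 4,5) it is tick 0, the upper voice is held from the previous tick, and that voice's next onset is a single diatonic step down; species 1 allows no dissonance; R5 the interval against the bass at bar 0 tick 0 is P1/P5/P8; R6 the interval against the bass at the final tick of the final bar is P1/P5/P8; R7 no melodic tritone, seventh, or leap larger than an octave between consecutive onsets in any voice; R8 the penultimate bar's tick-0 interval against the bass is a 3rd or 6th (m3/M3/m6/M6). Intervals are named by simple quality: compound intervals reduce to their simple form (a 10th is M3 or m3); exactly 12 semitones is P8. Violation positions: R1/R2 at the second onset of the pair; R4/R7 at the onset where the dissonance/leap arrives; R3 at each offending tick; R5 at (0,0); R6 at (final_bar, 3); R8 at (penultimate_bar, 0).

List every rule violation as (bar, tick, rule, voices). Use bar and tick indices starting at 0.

(1, 0, R4, (0, 1))
(5, 0, R3, (0, 1))
(5, 0, R7, (0,))
(5, 0, R8, (0, 1))
(5, 1, R3, (0, 1))
(5, 2, R7, (1,))

bar 0: v0=D3 v1=D4 downbeat P8
bar 1: v0=C3 v1=B3 downbeat M7
bar 2: v0=B2 v1=E3 downbeat P4
bar 3: v0=A2 v1=D3 downbeat P4
bar 4: v0=F2 v1=C3 downbeat P5
bar 5: v0=E3 v1=A2 downbeat P5
bar 6: v0=D3 v1=D4 downbeat P8
  -> R4 @ bar 1 tick 0 v(0, 1): C3/B3 M7 untreated
  -> R3 @ bar 5 tick 0 v(0, 1): E3 above A2
  -> R7 @ bar 5 tick 0 v(0,): F2->E3 leap 11st
  -> R8 @ bar 5 tick 0 v(0, 1): penult P5 not 3rd/6th
  -> R3 @ bar 5 tick 1 v(0, 1): E3 above A2
  -> R7 @ bar 5 tick 2 v(1,): A2->B3 leap 14st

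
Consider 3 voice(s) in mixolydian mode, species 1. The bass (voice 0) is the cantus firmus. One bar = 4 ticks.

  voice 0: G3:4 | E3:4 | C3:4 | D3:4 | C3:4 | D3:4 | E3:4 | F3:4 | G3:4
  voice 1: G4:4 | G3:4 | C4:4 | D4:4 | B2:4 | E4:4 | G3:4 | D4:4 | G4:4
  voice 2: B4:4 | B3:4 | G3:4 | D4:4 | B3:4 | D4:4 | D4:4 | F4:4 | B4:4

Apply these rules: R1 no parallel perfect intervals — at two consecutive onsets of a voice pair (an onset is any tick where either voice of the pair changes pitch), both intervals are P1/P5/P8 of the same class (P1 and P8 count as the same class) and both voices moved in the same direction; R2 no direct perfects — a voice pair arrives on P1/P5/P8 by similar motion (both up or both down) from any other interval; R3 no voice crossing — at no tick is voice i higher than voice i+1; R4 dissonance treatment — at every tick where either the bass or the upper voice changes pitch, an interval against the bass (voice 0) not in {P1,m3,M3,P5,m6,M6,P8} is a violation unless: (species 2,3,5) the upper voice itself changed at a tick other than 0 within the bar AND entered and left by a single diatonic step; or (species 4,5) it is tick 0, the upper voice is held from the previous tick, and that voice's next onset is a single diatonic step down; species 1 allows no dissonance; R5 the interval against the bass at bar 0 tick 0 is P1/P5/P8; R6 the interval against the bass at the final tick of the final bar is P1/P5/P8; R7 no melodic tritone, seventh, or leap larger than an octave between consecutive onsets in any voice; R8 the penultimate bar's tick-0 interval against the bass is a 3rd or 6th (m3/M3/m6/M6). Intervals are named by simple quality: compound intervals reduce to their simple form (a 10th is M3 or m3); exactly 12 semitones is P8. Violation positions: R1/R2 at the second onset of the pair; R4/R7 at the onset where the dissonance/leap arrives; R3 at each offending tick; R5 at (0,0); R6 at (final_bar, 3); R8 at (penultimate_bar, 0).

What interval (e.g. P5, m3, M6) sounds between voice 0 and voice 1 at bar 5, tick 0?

M2

voice 0=D3 voice 1=E4 -> M2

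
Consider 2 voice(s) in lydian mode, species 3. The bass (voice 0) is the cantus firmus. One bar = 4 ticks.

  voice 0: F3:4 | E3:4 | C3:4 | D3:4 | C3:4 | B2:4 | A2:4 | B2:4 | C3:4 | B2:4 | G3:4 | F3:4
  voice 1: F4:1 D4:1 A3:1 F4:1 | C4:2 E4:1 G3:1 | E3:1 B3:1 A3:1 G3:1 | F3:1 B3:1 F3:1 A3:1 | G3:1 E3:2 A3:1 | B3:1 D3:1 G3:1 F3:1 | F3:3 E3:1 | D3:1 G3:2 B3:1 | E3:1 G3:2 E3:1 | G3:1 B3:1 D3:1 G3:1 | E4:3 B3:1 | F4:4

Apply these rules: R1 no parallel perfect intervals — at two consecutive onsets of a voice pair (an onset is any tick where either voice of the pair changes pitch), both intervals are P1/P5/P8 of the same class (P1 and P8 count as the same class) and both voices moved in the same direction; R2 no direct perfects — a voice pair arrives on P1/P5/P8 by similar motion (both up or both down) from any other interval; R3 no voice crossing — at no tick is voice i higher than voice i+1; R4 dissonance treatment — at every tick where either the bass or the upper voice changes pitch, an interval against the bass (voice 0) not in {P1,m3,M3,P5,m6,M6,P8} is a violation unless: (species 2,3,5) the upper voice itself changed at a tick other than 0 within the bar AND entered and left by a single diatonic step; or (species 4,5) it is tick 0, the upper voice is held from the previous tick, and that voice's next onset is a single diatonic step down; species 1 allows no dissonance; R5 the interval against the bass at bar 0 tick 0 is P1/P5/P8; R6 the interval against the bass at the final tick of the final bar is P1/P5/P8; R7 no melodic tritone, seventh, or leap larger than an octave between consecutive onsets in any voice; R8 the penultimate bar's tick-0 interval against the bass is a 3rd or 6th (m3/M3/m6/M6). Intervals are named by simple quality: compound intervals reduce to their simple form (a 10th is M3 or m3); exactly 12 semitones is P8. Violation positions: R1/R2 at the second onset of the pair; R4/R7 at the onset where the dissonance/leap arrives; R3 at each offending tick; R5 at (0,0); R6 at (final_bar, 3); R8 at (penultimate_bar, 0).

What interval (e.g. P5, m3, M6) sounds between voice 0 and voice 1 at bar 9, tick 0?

m6

voice 0=B2 voice 1=G3 -> m6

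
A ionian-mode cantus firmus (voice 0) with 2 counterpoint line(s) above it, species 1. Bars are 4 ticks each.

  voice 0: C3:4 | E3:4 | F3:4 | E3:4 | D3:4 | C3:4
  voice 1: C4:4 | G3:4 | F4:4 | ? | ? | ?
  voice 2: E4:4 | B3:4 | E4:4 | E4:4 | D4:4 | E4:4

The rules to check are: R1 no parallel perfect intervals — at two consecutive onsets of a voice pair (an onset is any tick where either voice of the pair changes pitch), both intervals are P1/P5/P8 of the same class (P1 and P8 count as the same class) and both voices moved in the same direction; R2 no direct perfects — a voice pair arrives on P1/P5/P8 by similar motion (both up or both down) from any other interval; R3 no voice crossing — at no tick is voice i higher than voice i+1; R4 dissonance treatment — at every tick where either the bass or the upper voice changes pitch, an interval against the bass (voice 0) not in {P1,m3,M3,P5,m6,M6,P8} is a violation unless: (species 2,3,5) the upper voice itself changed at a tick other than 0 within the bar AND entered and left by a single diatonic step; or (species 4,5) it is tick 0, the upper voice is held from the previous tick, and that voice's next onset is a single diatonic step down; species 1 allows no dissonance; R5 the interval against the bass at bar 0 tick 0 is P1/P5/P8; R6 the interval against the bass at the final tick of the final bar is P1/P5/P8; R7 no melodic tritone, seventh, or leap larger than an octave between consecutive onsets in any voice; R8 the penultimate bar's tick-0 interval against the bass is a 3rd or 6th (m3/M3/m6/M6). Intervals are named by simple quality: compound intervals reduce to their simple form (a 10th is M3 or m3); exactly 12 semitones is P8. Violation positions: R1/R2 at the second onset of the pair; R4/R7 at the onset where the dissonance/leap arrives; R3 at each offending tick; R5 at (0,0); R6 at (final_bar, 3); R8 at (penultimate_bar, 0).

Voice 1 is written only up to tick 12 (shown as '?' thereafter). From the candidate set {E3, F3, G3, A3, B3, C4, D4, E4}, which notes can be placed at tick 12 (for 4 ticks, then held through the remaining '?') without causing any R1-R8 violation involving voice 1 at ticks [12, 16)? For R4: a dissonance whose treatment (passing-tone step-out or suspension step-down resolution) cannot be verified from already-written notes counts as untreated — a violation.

{C4}

E3: violates R1,R7
F3: violates R4
G3: violates R7
A3: violates R4
B3: violates R2,R7
C4: legal
D4: violates R4
E4: violates R1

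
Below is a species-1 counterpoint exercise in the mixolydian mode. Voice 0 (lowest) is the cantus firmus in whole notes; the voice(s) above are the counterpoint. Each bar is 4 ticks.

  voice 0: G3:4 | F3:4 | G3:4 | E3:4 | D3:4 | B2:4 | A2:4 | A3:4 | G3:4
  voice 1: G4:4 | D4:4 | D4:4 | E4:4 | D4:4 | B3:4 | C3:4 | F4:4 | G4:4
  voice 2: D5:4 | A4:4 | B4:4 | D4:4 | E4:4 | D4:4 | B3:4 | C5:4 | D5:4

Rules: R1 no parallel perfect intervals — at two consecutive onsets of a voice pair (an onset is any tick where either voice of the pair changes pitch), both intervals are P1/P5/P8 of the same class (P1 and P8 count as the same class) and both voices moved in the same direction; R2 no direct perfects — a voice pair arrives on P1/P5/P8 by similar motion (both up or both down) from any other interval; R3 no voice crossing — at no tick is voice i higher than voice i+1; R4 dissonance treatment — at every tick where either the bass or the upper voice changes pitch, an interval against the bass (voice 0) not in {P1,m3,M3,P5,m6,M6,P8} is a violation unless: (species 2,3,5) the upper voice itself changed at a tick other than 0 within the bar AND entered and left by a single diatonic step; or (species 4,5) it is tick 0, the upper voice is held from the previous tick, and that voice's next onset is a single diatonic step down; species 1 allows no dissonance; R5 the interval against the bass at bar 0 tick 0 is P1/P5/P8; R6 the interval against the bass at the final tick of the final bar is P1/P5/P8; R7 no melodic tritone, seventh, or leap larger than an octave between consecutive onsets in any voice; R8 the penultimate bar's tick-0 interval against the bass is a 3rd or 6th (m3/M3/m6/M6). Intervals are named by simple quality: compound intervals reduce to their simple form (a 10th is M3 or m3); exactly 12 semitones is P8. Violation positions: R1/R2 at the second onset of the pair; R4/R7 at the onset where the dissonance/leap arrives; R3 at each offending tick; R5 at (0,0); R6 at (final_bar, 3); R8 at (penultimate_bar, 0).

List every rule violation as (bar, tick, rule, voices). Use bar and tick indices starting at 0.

(1, 0, R1, (1, 2))
(3, 0, R3, (1, 2))
(3, 0, R4, (0, 2))
(3, 1, R3, (1, 2))
(3, 2, R3, (1, 2))
(3, 3, R3, (1, 2))
(4, 0, R1, (0, 1))
(4, 0, R4, (0, 2))
(5, 0, R1, (0, 1))
(6, 0, R4, (0, 2))
(6, 0, R7, (1,))
(7, 0, R2, (1, 2))
(7, 0, R7, (1,))
(7, 0, R7, (2,))
(8, 0, R1, (1, 2))

bar 0: v0=G3 v1=G4 v2=D5 downbeat P5
bar 1: v0=F3 v1=D4 v2=A4 downbeat M3
bar 2: v0=G3 v1=D4 v2=B4 downbeat M3
bar 3: v0=E3 v1=E4 v2=D4 downbeat m7
bar 4: v0=D3 v1=D4 v2=E4 downbeat M2
bar 5: v0=B2 v1=B3 v2=D4 downbeat m3
bar 6: v0=A2 v1=C3 v2=B3 downbeat M2
bar 7: v0=A3 v1=F4 v2=C5 downbeat m3
bar 8: v0=G3 v1=G4 v2=D5 downbeat P5
  -> R1 @ bar 1 tick 0 v(1, 2): G4/D5 P5 -> D4/A4 P5 similar
  -> R3 @ bar 3 tick 0 v(1, 2): E4 above D4
  -> R4 @ bar 3 tick 0 v(0, 2): E3/D4 m7 untreated
  -> R3 @ bar 3 tick 1 v(1, 2): E4 above D4
  -> R3 @ bar 3 tick 2 v(1, 2): E4 above D4
  -> R3 @ bar 3 tick 3 v(1, 2): E4 above D4
  -> R1 @ bar 4 tick 0 v(0, 1): E3/E4 P8 -> D3/D4 P8 similar
  -> R4 @ bar 4 tick 0 v(0, 2): D3/E4 M2 untreated
  -> R1 @ bar 5 tick 0 v(0, 1): D3/D4 P8 -> B2/B3 P8 similar
  -> R4 @ bar 6 tick 0 v(0, 2): A2/B3 M2 untreated
  -> R7 @ bar 6 tick 0 v(1,): B3->C3 leap 11st
  -> R2 @ bar 7 tick 0 v(1, 2): C3/B3 M7 -> F4/C5 P5 similar
  -> R7 @ bar 7 tick 0 v(1,): C3->F4 leap 17st
  -> R7 @ bar 7 tick 0 v(2,): B3->C5 leap 13st
  -> R1 @ bar 8 tick 0 v(1, 2): F4/C5 P5 -> G4/D5 P5 similar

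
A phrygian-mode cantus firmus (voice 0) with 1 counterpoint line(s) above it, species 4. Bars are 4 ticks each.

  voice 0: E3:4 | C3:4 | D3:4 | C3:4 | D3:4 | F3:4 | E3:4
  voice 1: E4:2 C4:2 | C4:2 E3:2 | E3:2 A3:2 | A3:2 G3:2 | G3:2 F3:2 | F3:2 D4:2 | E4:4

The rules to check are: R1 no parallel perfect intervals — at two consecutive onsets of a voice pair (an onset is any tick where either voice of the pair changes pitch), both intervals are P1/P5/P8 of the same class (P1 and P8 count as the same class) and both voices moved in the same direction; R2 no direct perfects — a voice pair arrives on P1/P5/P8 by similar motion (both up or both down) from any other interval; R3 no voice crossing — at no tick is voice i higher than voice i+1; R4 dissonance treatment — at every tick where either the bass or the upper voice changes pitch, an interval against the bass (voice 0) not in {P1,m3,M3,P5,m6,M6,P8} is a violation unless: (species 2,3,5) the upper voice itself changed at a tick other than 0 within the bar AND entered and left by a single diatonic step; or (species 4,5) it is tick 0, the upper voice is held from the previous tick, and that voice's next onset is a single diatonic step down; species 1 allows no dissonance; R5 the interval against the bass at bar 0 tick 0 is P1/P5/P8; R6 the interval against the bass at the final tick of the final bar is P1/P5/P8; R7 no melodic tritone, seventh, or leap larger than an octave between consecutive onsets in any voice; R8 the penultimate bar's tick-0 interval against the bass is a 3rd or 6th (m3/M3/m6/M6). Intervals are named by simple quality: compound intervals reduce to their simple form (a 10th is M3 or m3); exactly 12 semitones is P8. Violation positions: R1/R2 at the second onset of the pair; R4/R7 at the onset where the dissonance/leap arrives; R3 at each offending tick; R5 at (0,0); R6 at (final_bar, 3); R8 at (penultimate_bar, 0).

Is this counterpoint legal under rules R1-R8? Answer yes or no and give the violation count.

No (2 violations)

bar 0: v0=E3 v1=E4 (P8)
bar 1: v0=C3 v1=C4 (P8)
bar 2: v0=D3 v1=E3 (M2)
bar 3: v0=C3 v1=A3 (M6)
bar 4: v0=D3 v1=G3 (P4)
bar 5: v0=F3 v1=F3 (P1)
bar 6: v0=E3 v1=E4 (P8)
  R4 @ bar2.0: D3/E3 M2 untreated
  R8 @ bar5.0: penult P1 not 3rd/6th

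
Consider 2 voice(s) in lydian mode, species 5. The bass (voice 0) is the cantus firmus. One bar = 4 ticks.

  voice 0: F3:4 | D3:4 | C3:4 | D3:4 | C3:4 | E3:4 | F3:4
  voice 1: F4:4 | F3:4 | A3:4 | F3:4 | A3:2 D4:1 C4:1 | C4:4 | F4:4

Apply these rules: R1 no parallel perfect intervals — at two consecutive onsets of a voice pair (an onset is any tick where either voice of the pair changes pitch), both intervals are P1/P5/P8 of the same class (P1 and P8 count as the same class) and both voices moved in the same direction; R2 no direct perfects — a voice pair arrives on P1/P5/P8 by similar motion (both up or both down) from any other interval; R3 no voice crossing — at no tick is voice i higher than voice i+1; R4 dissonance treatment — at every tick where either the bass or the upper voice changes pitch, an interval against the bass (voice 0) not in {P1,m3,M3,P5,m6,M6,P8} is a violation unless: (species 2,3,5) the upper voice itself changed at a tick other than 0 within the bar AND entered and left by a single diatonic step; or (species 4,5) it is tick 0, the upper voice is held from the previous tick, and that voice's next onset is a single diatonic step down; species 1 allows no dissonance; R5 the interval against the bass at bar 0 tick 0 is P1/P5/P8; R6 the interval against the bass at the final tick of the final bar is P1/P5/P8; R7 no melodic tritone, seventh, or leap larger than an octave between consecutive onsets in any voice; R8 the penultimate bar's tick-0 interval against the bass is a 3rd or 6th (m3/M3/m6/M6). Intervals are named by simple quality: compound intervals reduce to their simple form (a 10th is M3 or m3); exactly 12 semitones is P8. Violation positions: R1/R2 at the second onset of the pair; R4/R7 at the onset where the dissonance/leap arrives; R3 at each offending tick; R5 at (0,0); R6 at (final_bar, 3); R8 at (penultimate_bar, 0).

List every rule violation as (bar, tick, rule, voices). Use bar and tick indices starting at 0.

bar 0: v0=F3 v1=F4 downbeat P8
bar 1: v0=D3 v1=F3 downbeat m3
bar 2: v0=C3 v1=A3 downbeat M6
bar 3: v0=D3 v1=F3 downbeat m3
bar 4: v0=C3 v1=A3 downbeat M6
bar 5: v0=E3 v1=C4 downbeat m6
bar 6: v0=F3 v1=F4 downbeat P8
  -> R4 @ bar 4 tick 2 v(0, 1): C3/D4 M2 untreated
  -> R2 @ bar 6 tick 0 v(0, 1): E3/C4 m6 -> F3/F4 P8 similar

(4, 2, R4, (0, 1))
(6, 0, R2, (0, 1))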